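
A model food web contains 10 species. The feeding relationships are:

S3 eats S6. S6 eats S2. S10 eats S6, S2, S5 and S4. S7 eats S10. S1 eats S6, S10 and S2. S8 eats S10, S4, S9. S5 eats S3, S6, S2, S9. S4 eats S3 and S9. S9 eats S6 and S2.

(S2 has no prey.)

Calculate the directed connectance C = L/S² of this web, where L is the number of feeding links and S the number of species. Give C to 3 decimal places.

C = 0.210

The web has S = 10 species and L = 21 feeding links.
C = L / S² = 21 / 100 = 0.2100 ≈ 0.210.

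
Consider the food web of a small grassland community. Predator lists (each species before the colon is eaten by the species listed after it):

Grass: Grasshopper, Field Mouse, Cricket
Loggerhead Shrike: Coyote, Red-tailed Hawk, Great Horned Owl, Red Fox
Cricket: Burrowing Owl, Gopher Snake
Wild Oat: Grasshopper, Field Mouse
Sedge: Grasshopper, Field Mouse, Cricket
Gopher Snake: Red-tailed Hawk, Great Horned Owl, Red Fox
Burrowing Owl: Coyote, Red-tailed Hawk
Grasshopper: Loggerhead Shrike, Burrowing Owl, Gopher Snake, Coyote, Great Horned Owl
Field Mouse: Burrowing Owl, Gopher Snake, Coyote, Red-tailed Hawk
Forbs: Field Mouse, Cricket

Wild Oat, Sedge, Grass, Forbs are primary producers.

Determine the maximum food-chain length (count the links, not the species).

One longest chain: Wild Oat → Grasshopper → Burrowing Owl → Coyote.
It has 4 species and 3 links.

3 links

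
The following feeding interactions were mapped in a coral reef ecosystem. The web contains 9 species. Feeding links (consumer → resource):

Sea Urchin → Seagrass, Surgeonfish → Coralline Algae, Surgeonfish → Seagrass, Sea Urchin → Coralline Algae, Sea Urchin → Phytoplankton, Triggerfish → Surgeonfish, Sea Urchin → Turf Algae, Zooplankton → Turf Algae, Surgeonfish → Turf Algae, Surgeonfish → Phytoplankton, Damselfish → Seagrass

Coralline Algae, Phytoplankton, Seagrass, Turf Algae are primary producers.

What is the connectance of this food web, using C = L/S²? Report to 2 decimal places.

The web has S = 9 species and L = 11 feeding links.
C = L / S² = 11 / 81 = 0.1358 ≈ 0.14.

C = 0.14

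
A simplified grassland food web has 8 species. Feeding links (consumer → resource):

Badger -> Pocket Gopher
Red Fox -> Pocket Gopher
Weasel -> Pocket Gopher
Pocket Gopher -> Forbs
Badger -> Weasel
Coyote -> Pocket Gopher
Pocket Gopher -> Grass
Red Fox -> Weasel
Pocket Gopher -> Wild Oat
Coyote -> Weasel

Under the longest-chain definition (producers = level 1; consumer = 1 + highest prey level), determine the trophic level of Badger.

Trophic level 4

Forbs is a producer → level 1.
Pocket Gopher eats Forbs (level 1); other prey at levels: Grass 1, Wild Oat 1 → level 2.
Weasel eats Pocket Gopher → level 3.
Badger eats Weasel (level 3); other prey at levels: Pocket Gopher 2 → level 4.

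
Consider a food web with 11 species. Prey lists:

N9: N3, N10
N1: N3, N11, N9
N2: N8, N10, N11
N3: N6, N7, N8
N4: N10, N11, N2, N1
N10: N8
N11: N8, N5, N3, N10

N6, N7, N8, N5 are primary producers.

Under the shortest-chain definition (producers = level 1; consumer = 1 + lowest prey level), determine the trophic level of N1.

N6 is a producer → level 1.
N3 eats N6 → level 2.
N1 eats N3 → level 3.
No prey of N1 is below level 2, so 3 is the minimum.

Trophic level 3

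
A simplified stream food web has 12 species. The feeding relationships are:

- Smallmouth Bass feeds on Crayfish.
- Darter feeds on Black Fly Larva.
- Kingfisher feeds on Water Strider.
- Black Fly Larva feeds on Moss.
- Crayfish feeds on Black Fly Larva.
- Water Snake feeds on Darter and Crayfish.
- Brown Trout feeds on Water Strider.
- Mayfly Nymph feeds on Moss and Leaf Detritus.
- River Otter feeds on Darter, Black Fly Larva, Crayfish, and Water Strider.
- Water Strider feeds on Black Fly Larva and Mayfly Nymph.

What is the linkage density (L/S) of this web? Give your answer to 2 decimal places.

L/S = 1.33

There are L = 16 links among S = 12 species.
L/S = 16/12 = 1.3333 ≈ 1.33.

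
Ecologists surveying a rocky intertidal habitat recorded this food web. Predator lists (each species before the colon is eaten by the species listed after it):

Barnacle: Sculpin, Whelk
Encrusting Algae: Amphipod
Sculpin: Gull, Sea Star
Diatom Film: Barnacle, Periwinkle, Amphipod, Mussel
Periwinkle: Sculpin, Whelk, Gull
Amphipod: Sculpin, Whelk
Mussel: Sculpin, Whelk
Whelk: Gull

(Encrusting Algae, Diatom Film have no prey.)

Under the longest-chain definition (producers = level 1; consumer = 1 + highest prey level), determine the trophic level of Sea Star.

Diatom Film is a producer → level 1.
Barnacle eats Diatom Film → level 2.
Sculpin eats Barnacle (level 2); other prey at levels: Periwinkle 2, Amphipod 2, Mussel 2 → level 3.
Sea Star eats Sculpin → level 4.

Trophic level 4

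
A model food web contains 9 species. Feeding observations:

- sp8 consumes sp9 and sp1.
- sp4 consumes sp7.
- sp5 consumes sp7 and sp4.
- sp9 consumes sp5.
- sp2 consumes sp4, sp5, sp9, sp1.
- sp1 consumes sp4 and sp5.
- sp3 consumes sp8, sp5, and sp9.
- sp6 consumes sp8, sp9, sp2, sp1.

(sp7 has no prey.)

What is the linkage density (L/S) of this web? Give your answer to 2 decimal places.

L/S = 2.11

There are L = 19 links among S = 9 species.
L/S = 19/9 = 2.1111 ≈ 2.11.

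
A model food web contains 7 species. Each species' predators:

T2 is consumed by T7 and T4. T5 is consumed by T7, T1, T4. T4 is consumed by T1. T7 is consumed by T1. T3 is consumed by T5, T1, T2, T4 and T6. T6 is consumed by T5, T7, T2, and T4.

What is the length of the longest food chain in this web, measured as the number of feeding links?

One longest chain: T3 → T6 → T5 → T7 → T1.
It has 5 species and 4 links.

4 links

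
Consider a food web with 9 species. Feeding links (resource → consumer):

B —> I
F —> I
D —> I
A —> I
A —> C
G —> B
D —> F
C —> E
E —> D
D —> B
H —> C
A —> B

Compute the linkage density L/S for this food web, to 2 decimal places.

L/S = 1.33

There are L = 12 links among S = 9 species.
L/S = 12/9 = 1.3333 ≈ 1.33.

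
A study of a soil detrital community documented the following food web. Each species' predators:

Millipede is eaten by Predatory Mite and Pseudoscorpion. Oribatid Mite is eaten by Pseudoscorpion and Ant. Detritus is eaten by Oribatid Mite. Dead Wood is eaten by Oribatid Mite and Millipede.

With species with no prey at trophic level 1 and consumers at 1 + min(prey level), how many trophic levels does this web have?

3

Basal resources (level 1): Dead Wood, Detritus.
Following each consumer down to its lowest-level prey: Dead Wood → Millipede → Predatory Mite (levels 1 through 3).
All prey of Predatory Mite (Millipede 2) are at level 2 or above, so Predatory Mite is at level 1 + 2 = 3.
Every consumer has at least one prey at level 2 or below, so none exceeds level 3.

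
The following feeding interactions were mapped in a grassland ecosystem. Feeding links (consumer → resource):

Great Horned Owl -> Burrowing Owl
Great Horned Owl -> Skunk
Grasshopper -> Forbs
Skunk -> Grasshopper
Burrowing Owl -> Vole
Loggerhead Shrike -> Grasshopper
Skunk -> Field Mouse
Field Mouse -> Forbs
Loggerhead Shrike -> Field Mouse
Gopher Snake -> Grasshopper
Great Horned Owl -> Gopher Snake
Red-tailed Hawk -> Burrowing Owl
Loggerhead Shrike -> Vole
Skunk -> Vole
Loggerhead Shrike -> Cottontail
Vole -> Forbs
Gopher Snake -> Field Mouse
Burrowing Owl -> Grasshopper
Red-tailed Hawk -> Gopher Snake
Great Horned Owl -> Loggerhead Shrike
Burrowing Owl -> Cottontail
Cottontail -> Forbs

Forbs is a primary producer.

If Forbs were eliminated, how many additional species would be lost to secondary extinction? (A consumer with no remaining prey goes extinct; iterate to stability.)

Remove Forbs.
Round 1: Field Mouse (all prey gone), Grasshopper (all prey gone), Vole (all prey gone), Cottontail (all prey gone) → extinct.
Round 2: Gopher Snake (all prey gone), Burrowing Owl (all prey gone), Skunk (all prey gone), Loggerhead Shrike (all prey gone) → extinct.
Round 3: Great Horned Owl (all prey gone), Red-tailed Hawk (all prey gone) → extinct.
No further losses. Total secondary extinctions: 10.

10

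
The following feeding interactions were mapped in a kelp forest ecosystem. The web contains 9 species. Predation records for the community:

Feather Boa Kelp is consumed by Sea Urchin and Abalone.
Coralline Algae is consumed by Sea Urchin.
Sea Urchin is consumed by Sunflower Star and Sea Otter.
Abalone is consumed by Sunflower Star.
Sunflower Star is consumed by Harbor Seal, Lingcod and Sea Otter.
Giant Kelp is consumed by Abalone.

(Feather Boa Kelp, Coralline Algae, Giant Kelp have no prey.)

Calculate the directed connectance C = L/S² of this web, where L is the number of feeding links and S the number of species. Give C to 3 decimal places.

The web has S = 9 species and L = 10 feeding links.
C = L / S² = 10 / 81 = 0.1235 ≈ 0.123.

C = 0.123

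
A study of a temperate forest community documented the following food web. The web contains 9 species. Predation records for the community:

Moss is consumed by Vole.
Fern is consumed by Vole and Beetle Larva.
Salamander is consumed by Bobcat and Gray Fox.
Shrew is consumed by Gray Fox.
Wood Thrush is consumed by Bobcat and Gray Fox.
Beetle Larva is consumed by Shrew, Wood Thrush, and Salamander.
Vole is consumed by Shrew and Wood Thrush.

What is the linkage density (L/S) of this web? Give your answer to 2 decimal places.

There are L = 13 links among S = 9 species.
L/S = 13/9 = 1.4444 ≈ 1.44.

L/S = 1.44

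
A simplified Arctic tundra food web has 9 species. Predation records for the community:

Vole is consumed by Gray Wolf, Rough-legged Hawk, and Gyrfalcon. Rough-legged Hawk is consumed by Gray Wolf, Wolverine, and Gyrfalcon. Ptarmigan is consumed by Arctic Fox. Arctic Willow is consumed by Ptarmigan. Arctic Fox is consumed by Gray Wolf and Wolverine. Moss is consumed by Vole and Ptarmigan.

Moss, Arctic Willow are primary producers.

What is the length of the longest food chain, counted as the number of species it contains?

4 species

One longest chain: Moss → Vole → Rough-legged Hawk → Gray Wolf.
It has 4 species and 3 links.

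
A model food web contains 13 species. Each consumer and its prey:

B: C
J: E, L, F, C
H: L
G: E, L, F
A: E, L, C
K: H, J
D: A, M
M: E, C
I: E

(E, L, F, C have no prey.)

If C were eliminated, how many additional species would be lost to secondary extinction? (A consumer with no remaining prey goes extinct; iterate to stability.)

Remove C.
Round 1: B (all prey gone) → extinct.
No further losses. Total secondary extinctions: 1.

1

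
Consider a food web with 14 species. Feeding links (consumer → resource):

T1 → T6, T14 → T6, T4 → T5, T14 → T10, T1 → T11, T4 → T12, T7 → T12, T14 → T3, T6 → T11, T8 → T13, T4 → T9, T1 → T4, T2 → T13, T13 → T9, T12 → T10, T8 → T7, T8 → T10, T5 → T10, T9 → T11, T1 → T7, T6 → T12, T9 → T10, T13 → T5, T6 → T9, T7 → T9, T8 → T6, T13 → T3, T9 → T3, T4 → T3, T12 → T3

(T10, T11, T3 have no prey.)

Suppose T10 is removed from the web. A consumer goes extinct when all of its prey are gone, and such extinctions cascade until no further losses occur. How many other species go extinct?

1

Remove T10.
Round 1: T5 (all prey gone) → extinct.
No further losses. Total secondary extinctions: 1.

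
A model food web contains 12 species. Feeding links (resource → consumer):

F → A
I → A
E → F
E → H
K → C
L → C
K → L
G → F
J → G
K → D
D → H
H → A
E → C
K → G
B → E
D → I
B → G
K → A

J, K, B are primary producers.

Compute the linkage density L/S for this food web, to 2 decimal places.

There are L = 18 links among S = 12 species.
L/S = 18/12 = 1.5000 ≈ 1.50.

L/S = 1.50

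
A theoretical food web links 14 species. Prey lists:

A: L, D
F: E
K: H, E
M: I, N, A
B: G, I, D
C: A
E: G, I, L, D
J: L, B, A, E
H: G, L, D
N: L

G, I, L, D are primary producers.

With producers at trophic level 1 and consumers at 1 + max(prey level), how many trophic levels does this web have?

3

Producers (level 1): G, I, L, D.
G → E → F gives F level 3.
No species has a prey at level 3, so no species reaches level 4.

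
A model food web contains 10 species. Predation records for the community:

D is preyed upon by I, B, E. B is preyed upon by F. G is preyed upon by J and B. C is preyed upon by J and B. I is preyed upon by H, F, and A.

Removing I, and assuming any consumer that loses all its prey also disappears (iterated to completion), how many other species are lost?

Remove I.
Round 1: H (all prey gone), A (all prey gone) → extinct.
No further losses. Total secondary extinctions: 2.

2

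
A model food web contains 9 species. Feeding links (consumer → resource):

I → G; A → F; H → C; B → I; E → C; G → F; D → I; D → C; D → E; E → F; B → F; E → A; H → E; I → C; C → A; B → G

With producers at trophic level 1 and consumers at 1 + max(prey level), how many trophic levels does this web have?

Producers (level 1): F.
F → A → C → E → H gives H level 5.
No species has a prey at level 5, so no species reaches level 6.

5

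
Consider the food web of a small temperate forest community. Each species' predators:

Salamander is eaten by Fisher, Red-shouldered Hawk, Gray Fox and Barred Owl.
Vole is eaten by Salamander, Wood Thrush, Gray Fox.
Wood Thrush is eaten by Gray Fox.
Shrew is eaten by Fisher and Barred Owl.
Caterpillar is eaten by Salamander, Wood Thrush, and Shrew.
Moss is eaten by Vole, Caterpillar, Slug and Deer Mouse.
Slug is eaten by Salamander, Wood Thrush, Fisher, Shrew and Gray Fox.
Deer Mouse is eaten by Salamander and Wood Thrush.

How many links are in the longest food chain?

3 links

One longest chain: Moss → Caterpillar → Salamander → Fisher.
It has 4 species and 3 links.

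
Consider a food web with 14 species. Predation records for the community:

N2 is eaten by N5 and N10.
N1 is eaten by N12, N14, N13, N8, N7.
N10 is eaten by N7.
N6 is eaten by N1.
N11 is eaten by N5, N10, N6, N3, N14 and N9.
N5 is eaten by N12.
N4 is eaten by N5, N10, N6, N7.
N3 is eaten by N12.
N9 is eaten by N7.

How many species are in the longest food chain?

4 species

One longest chain: N4 → N6 → N1 → N14.
It has 4 species and 3 links.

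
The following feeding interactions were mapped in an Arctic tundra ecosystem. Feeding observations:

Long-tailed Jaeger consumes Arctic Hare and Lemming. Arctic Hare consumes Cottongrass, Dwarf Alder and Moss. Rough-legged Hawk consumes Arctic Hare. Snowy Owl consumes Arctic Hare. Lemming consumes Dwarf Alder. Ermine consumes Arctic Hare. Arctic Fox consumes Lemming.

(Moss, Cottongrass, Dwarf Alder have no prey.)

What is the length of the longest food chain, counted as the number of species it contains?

One longest chain: Moss → Arctic Hare → Ermine.
It has 3 species and 2 links.

3 species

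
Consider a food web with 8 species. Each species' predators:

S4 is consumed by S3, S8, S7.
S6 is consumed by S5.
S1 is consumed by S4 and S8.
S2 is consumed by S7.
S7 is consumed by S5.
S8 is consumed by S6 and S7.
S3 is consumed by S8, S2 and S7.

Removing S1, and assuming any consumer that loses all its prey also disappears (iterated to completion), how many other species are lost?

7

Remove S1.
Round 1: S4 (all prey gone) → extinct.
Round 2: S3 (all prey gone) → extinct.
Round 3: S8 (all prey gone), S2 (all prey gone) → extinct.
Round 4: S7 (all prey gone), S6 (all prey gone) → extinct.
Round 5: S5 (all prey gone) → extinct.
No further losses. Total secondary extinctions: 7.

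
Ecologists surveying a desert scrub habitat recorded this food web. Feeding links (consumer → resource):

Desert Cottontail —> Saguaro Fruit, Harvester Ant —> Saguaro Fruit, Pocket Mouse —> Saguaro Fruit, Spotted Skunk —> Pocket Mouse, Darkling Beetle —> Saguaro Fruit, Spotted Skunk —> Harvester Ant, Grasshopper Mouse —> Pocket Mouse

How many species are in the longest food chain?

One longest chain: Saguaro Fruit → Pocket Mouse → Grasshopper Mouse.
It has 3 species and 2 links.

3 species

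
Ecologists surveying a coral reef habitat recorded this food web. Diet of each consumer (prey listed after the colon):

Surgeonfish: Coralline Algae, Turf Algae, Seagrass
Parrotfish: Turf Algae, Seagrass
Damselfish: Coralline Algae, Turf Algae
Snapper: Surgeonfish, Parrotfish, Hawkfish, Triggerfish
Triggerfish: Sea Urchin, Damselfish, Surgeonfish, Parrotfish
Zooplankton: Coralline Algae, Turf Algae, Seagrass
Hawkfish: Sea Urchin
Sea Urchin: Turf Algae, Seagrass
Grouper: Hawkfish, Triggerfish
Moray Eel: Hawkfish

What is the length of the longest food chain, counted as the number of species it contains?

4 species

One longest chain: Turf Algae → Sea Urchin → Hawkfish → Grouper.
It has 4 species and 3 links.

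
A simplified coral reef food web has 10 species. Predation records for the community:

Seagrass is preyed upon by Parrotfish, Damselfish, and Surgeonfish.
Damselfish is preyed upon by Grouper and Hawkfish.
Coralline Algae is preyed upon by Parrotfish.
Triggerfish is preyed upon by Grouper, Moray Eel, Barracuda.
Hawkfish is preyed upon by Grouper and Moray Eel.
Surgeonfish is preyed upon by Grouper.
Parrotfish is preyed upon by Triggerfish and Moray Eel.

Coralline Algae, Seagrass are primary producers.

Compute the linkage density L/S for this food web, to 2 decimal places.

There are L = 14 links among S = 10 species.
L/S = 14/10 = 1.4000 ≈ 1.40.

L/S = 1.40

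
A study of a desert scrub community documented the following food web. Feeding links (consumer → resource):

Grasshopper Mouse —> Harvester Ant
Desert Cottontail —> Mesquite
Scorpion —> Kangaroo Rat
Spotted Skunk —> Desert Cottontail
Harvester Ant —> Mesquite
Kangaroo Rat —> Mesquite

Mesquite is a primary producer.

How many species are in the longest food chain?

3 species

One longest chain: Mesquite → Kangaroo Rat → Scorpion.
It has 3 species and 2 links.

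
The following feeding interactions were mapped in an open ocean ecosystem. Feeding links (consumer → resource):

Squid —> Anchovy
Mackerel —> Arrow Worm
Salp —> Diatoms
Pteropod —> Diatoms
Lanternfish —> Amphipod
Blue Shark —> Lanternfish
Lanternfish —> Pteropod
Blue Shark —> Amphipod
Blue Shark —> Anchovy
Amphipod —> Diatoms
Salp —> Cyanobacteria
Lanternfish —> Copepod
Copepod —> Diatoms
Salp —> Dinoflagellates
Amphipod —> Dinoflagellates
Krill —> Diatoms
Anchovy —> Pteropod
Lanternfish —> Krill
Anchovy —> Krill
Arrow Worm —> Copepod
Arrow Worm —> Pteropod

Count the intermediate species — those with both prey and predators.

7

Intermediate species (has both prey and predators): Amphipod, Pteropod, Krill, Copepod, Arrow Worm, Anchovy, Lanternfish.
Count: 7.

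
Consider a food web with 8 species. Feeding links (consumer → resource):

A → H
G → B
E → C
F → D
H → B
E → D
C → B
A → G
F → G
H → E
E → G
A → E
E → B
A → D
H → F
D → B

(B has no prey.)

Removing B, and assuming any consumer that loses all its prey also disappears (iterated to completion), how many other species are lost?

Remove B.
Round 1: G (all prey gone), D (all prey gone), C (all prey gone) → extinct.
Round 2: E (all prey gone), F (all prey gone) → extinct.
Round 3: H (all prey gone) → extinct.
Round 4: A (all prey gone) → extinct.
No further losses. Total secondary extinctions: 7.

7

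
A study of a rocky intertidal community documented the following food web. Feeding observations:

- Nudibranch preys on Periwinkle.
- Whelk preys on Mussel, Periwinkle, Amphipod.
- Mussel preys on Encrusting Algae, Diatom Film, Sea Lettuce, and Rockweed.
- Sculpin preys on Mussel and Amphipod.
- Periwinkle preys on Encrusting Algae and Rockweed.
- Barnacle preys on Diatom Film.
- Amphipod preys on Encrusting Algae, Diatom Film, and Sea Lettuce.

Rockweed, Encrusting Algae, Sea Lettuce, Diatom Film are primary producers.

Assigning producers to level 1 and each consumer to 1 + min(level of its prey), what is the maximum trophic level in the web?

3

Producers (level 1): Rockweed, Encrusting Algae, Sea Lettuce, Diatom Film.
Following each consumer down to its lowest-level prey: Encrusting Algae → Amphipod → Whelk (levels 1 through 3).
All prey of Whelk (Amphipod 2, Mussel 2, Periwinkle 2) are at level 2 or above, so Whelk is at level 1 + 2 = 3.
Every consumer has at least one prey at level 2 or below, so none exceeds level 3.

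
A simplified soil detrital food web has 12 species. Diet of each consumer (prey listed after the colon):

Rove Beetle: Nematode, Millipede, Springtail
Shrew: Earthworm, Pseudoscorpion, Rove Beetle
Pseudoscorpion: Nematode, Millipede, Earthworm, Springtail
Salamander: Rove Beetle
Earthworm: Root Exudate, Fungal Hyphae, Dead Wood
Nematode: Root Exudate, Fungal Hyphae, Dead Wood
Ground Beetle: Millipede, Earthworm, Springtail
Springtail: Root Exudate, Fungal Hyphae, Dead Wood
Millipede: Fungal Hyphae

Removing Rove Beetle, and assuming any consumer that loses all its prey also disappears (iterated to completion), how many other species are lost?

1

Remove Rove Beetle.
Round 1: Salamander (all prey gone) → extinct.
No further losses. Total secondary extinctions: 1.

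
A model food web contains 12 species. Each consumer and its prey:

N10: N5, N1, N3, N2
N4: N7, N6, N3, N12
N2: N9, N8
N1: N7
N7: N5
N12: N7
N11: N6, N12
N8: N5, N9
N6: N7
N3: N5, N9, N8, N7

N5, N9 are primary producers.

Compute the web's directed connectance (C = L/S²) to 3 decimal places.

The web has S = 12 species and L = 22 feeding links.
C = L / S² = 22 / 144 = 0.1528 ≈ 0.153.

C = 0.153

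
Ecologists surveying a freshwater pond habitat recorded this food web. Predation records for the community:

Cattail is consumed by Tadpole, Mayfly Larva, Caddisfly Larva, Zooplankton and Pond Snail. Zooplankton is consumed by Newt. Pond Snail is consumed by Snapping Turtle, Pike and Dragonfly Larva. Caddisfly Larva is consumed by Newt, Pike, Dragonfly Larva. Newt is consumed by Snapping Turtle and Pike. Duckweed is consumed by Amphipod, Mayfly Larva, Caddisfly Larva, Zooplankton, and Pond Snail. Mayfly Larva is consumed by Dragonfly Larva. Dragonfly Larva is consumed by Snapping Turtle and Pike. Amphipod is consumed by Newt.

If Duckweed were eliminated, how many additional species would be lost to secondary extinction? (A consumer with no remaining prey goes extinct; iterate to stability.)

1

Remove Duckweed.
Round 1: Amphipod (all prey gone) → extinct.
No further losses. Total secondary extinctions: 1.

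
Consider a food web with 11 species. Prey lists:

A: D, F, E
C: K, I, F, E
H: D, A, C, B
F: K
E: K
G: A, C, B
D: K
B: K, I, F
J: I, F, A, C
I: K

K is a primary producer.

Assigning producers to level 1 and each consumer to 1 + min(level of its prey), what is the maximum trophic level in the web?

3

Producers (level 1): K.
Following each consumer down to its lowest-level prey: K → D → A (levels 1 through 3).
All prey of A (D 2, F 2, E 2) are at level 2 or above, so A is at level 1 + 2 = 3.
Every consumer has at least one prey at level 2 or below, so none exceeds level 3.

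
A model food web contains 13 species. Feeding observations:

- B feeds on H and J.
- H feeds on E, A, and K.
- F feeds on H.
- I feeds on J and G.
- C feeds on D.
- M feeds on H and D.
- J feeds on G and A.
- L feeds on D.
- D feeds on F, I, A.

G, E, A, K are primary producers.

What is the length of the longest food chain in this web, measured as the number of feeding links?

One longest chain: G → J → I → D → M.
It has 5 species and 4 links.

4 links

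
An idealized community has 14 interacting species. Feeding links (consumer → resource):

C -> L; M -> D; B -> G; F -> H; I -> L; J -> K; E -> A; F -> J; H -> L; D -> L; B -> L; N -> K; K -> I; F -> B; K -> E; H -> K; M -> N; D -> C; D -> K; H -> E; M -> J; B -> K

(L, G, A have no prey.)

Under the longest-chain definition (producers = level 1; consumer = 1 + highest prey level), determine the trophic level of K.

L is a producer → level 1.
I eats L → level 2.
K eats I (level 2); other prey at levels: E 2 → level 3.

Trophic level 3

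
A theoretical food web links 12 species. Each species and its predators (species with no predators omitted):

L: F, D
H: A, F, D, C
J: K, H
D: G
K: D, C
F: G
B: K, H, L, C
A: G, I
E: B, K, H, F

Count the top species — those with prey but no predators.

3

Top species (has prey, but nothing eats it): C, G, I.
Count: 3.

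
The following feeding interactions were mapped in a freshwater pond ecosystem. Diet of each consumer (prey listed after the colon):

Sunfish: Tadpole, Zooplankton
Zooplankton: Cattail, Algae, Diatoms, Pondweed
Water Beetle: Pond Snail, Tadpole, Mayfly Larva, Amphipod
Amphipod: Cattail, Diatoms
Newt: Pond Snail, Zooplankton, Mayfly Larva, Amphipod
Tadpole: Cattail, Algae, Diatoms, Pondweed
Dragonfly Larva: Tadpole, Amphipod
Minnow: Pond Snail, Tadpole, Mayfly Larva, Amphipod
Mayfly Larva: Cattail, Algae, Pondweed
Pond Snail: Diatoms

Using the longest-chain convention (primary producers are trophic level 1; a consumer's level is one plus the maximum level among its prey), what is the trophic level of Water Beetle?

Trophic level 3

Cattail is a producer → level 1.
Amphipod eats Cattail (level 1); other prey at levels: Diatoms 1 → level 2.
Water Beetle eats Amphipod (level 2); other prey at levels: Pond Snail 2, Tadpole 2, Mayfly Larva 2 → level 3.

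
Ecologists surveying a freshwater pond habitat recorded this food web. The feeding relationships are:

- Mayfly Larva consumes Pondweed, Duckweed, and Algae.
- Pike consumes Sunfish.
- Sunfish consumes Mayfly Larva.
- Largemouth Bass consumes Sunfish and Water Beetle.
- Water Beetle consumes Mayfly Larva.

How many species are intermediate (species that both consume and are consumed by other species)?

Intermediate species (has both prey and predators): Mayfly Larva, Water Beetle, Sunfish.
Count: 3.

3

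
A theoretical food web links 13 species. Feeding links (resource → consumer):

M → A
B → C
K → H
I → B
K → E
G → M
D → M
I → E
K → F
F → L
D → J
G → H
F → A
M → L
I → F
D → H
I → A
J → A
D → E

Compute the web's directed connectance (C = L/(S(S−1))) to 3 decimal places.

The web has S = 13 species and L = 19 feeding links.
C = L / (S(S−1)) = 19 / 156 = 0.1218 ≈ 0.122.

C = 0.122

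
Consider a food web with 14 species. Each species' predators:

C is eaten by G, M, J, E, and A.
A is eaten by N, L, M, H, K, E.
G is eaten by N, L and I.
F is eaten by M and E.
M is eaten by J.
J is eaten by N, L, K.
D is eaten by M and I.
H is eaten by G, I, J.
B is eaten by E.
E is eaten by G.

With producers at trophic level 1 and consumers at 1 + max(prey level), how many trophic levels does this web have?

Producers (level 1): B, C, F, D.
C → A → E → G → I gives I level 5.
No species has a prey at level 5, so no species reaches level 6.

5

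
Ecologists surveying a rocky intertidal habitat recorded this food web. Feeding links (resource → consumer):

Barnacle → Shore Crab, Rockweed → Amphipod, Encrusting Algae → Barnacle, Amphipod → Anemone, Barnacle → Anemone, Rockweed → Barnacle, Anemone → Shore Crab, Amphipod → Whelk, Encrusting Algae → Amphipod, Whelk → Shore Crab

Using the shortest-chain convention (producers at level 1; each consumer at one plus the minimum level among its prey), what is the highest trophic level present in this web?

Producers (level 1): Rockweed, Encrusting Algae.
Following each consumer down to its lowest-level prey: Rockweed → Barnacle → Anemone (levels 1 through 3).
All prey of Anemone (Barnacle 2, Amphipod 2) are at level 2 or above, so Anemone is at level 1 + 2 = 3.
Every consumer has at least one prey at level 2 or below, so none exceeds level 3.

3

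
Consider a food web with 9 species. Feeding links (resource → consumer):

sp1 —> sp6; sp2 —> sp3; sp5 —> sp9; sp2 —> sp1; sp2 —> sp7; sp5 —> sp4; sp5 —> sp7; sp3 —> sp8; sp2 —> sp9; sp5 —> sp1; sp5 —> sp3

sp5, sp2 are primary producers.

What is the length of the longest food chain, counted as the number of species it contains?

3 species

One longest chain: sp5 → sp1 → sp6.
It has 3 species and 2 links.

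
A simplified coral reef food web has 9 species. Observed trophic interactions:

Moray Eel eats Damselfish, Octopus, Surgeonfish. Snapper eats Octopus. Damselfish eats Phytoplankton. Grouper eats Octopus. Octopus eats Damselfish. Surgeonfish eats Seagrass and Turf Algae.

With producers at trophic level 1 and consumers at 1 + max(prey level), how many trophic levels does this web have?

4

Producers (level 1): Turf Algae, Phytoplankton, Seagrass.
Phytoplankton → Damselfish → Octopus → Snapper gives Snapper level 4.
No species has a prey at level 4, so no species reaches level 5.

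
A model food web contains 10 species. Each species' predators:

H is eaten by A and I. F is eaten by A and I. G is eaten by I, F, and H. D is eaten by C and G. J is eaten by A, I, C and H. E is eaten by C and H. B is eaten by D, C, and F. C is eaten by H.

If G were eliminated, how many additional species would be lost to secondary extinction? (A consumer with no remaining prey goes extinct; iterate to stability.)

Remove G.
Every predator of it retains at least one other prey: F still has B; H still has E, J, C; I still has J, F, H.
No consumer loses all prey, so no secondary extinctions occur.

0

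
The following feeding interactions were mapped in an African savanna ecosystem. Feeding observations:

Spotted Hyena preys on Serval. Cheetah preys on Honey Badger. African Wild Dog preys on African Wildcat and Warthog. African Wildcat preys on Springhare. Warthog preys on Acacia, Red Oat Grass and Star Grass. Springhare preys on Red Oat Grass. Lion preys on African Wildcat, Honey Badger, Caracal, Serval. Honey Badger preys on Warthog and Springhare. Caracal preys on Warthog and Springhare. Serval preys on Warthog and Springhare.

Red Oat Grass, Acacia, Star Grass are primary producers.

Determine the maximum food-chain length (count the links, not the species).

3 links

One longest chain: Red Oat Grass → Springhare → African Wildcat → African Wild Dog.
It has 4 species and 3 links.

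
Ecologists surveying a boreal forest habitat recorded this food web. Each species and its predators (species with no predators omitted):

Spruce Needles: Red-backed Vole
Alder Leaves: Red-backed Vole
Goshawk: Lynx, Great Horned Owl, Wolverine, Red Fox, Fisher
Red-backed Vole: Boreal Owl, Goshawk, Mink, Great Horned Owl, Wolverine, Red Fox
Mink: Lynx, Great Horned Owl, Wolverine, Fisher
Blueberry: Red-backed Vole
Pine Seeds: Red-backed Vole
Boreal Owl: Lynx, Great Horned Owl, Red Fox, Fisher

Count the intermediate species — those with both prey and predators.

Intermediate species (has both prey and predators): Red-backed Vole, Boreal Owl, Goshawk, Mink.
Count: 4.

4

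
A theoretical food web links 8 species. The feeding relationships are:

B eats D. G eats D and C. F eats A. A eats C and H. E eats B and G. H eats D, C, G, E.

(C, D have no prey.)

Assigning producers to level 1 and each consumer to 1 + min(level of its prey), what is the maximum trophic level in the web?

3

Producers (level 1): C, D.
Following each consumer down to its lowest-level prey: D → B → E (levels 1 through 3).
All prey of E (B 2, G 2) are at level 2 or above, so E is at level 1 + 2 = 3.
Every consumer has at least one prey at level 2 or below, so none exceeds level 3.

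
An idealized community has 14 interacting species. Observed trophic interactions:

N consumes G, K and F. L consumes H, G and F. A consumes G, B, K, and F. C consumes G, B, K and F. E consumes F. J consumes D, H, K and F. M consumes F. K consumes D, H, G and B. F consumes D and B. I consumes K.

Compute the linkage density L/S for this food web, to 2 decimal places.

L/S = 1.93

There are L = 27 links among S = 14 species.
L/S = 27/14 = 1.9286 ≈ 1.93.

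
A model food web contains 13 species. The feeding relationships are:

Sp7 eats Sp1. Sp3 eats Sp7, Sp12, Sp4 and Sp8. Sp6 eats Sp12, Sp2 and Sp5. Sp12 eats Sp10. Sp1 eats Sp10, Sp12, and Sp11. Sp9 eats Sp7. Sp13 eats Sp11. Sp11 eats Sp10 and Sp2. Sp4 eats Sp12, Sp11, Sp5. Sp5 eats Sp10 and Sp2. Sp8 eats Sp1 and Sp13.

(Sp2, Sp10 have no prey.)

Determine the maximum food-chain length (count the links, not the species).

4 links

One longest chain: Sp10 → Sp12 → Sp1 → Sp7 → Sp9.
It has 5 species and 4 links.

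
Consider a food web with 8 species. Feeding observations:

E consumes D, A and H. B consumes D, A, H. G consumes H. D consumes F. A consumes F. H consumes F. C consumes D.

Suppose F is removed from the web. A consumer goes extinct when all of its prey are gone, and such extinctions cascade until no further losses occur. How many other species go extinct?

Remove F.
Round 1: D (all prey gone), A (all prey gone), H (all prey gone) → extinct.
Round 2: B (all prey gone), E (all prey gone), G (all prey gone), C (all prey gone) → extinct.
No further losses. Total secondary extinctions: 7.

7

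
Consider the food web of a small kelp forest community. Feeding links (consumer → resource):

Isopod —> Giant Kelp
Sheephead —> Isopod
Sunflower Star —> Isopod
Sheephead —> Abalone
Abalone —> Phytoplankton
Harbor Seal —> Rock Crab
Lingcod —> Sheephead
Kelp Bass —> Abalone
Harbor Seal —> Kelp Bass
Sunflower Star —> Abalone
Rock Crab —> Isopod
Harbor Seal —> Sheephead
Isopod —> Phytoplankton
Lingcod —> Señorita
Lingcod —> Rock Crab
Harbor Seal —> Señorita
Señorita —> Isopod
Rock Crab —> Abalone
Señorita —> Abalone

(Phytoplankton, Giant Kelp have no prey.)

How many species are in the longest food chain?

One longest chain: Phytoplankton → Isopod → Sheephead → Harbor Seal.
It has 4 species and 3 links.

4 species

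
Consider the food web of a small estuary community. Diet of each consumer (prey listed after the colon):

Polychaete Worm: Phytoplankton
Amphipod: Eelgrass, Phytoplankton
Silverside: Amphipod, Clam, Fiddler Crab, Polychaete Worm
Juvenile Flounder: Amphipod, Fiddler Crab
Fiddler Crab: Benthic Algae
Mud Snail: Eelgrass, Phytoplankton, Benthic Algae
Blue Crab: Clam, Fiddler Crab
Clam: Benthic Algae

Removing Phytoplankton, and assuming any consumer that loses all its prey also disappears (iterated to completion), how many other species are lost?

Remove Phytoplankton.
Round 1: Polychaete Worm (all prey gone) → extinct.
No further losses. Total secondary extinctions: 1.

1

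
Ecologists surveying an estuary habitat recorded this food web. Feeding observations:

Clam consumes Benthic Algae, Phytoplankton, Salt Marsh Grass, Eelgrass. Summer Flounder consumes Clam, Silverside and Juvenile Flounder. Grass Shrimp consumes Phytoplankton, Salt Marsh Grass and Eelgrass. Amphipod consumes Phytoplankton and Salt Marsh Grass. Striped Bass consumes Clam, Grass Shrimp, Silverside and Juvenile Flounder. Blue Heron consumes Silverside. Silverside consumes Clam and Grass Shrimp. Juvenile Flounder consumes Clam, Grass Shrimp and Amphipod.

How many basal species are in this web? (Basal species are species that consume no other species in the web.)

4

Basal species (no prey listed): Salt Marsh Grass, Benthic Algae, Phytoplankton, Eelgrass.
Count: 4.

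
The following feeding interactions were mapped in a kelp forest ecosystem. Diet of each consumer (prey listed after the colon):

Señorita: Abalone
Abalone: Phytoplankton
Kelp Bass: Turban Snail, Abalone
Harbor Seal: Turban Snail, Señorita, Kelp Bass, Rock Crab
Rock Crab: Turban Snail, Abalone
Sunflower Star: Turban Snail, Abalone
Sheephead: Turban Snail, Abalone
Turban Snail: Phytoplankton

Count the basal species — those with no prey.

Basal species (no prey listed): Phytoplankton.
Count: 1.

1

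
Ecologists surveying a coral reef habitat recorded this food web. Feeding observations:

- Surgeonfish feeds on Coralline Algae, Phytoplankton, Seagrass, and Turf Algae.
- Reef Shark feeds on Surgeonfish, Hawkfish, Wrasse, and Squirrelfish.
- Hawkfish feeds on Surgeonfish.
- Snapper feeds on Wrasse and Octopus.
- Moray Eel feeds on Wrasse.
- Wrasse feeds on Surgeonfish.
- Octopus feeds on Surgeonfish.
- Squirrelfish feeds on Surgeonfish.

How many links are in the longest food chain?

3 links

One longest chain: Phytoplankton → Surgeonfish → Wrasse → Reef Shark.
It has 4 species and 3 links.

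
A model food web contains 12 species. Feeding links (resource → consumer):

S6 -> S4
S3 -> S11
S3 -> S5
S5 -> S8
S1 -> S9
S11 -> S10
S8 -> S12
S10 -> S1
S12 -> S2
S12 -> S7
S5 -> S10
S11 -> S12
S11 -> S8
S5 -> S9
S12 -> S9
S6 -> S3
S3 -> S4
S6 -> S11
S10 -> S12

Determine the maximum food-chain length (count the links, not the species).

5 links

One longest chain: S6 → S3 → S5 → S10 → S12 → S2.
It has 6 species and 5 links.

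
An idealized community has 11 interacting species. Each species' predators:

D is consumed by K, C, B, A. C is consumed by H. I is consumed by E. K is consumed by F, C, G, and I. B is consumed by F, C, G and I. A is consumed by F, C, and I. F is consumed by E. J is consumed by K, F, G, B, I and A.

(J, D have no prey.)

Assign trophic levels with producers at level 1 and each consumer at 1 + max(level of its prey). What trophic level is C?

Trophic level 3

J is a producer → level 1.
A eats J (level 1); other prey at levels: D 1 → level 2.
C eats A (level 2); other prey at levels: D 1, B 2, K 2 → level 3.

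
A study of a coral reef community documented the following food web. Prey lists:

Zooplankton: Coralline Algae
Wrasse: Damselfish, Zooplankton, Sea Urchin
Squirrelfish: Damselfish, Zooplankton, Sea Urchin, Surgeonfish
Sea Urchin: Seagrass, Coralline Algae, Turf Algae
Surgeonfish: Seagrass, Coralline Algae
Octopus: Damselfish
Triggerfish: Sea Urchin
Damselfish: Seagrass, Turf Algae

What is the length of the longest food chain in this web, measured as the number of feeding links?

2 links

One longest chain: Seagrass → Sea Urchin → Triggerfish.
It has 3 species and 2 links.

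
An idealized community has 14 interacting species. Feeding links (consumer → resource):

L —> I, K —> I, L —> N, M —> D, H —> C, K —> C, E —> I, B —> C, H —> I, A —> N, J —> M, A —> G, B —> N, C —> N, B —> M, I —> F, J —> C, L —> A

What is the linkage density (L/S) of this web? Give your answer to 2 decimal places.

There are L = 18 links among S = 14 species.
L/S = 18/14 = 1.2857 ≈ 1.29.

L/S = 1.29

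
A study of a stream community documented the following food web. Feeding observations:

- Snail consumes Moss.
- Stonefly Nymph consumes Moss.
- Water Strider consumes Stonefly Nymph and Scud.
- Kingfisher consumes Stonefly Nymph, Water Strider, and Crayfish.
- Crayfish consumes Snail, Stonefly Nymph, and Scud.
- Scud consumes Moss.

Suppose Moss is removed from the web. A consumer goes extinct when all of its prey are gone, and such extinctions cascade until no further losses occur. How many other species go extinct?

6

Remove Moss.
Round 1: Snail (all prey gone), Scud (all prey gone), Stonefly Nymph (all prey gone) → extinct.
Round 2: Water Strider (all prey gone), Crayfish (all prey gone) → extinct.
Round 3: Kingfisher (all prey gone) → extinct.
No further losses. Total secondary extinctions: 6.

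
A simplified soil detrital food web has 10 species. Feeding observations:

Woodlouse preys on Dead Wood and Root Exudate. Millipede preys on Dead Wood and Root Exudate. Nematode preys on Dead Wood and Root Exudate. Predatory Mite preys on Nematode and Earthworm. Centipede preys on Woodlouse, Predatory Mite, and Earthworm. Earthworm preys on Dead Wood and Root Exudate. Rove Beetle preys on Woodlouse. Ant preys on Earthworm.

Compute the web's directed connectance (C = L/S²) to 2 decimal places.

C = 0.15

The web has S = 10 species and L = 15 feeding links.
C = L / S² = 15 / 100 = 0.1500 ≈ 0.15.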